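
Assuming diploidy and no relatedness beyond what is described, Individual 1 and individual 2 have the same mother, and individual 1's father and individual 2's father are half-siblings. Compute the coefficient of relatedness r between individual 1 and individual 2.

Wright's path rule: contributions from independent ancestry routes add.
Individual 1 and individual 2 are related in two ways: half-sibs through their shared mother (r = 1/4) and half first cousins through their fathers (r = 1/16).
r = 1/4 + 1/16 = 5/16 = 0.3125.

0.3125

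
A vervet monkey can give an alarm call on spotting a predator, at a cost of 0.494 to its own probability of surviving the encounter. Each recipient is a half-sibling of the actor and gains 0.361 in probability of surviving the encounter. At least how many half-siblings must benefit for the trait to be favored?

6

r to a half-sibling = 0.25 (half-sibs share one parent — one path of length 2: r = (1/2)^2 = 1/4).
Hamilton's rule: n·r·B > C  ⇒  n > C/(r·B) = 0.494/(0.25·0.361) = 5.474.
The smallest integer exceeding 5.474 is 6.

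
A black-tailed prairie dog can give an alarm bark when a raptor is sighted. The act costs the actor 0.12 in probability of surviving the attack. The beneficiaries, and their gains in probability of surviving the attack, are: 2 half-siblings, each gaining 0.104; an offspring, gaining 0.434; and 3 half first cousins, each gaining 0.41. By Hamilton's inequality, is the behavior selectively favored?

Hamilton's rule: the trait is favored when the sum of r·B over every recipient exceeds the actor's cost C.
r to a half-sibling = 1/4 (half-sibs share one parent — one path of length 2: r = (1/2)^2 = 1/4).
r to an offspring = 0.5 (one parent–offspring link: r = (1/2)^1 = 1/2).
r to a half first cousin = 0.0625 (half first cousins share one grandparent — one path of length 4: r = (1/2)^4 = 1/16).
Summing one r·B term per recipient: 2·0.25·0.104 + 1·0.5·0.434 + 3·0.0625·0.41 = 0.345875.
0.345875 > 0.12: the indirect benefit exceeds the cost.

Yes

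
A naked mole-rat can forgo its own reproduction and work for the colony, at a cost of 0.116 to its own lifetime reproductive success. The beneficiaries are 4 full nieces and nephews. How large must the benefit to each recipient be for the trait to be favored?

0.116

r to a full niece or nephew = 0.25 (full aunt/uncle↔niece/nephew: two paths of length 3 through the shared grandparent pair: r = 2·(1/2)^3 = 1/4).
Hamilton's rule with n recipients of equal r: n·r·B > C, so B > C/(n·r) = 0.116/(4·0.25) = 0.116.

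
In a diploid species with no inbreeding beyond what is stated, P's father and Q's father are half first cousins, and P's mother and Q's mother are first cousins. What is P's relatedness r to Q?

With two independent routes of shared ancestry, r is the sum of the two contributions.
P and Q are related in two ways: half second cousins through their fathers (r = 1/64) and second cousins through their mothers (r = 1/32).
r = 1/64 + 1/32 = 0.046875.

0.046875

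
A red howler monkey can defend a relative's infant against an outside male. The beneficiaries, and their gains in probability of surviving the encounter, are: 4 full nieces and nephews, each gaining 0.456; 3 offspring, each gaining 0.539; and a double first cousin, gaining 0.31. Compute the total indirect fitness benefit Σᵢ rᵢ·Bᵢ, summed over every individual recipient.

1.342

r to a full niece or nephew = 0.25 (full aunt/uncle↔niece/nephew: two paths of length 3 through the shared grandparent pair: r = 2·(1/2)^3 = 1/4).
r to an offspring = 0.5 (one parent–offspring link: r = (1/2)^1 = 1/2).
r to a double first cousin = 1/4 (double first cousins share both grandparent pairs — four paths of length 4: r = 4·(1/2)^4 = 1/4).
Summing one r·B term per recipient: 4·0.25·0.456 + 3·0.5·0.539 + 1·0.25·0.31 = 1.342.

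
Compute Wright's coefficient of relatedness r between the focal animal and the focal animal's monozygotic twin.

1

Each parent–offspring link contributes a factor of 1/2, and independent paths through distinct common ancestors add.
Monozygotic twins share every allele identical by descent: r = 1.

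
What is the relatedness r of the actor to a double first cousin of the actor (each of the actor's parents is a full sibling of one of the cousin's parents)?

0.25

Each parent–offspring link contributes a factor of 1/2, and independent paths through distinct common ancestors add.
Double first cousins share both grandparent pairs — four paths of length 4: r = 4·(1/2)^4 = 1/4.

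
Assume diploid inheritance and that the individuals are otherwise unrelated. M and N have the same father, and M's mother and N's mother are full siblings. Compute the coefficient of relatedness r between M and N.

Independent pedigree routes through distinct common ancestors add.
M and N are related in two ways: half-sibs through their shared father (r = 1/4) and first cousins through their mothers (r = 1/8).
r = 1/4 + 1/8 = 3/8 = 0.375.

0.375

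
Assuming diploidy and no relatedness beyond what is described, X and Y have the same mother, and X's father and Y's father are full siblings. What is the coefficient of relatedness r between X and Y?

0.375

With two independent routes of shared ancestry, r is the sum of the two contributions.
X and Y are related in two ways: half-sibs through their shared mother (r = 1/4) and first cousins through their fathers (r = 1/8).
r = 1/4 + 1/8 = 0.375.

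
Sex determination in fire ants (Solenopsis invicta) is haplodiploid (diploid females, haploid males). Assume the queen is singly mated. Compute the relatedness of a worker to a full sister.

Haplodiploid full sisters inherit their father's entire haploid genome identically (contributing 1/2) and on average half of their mother's contribution (1/2 · 1/2 = 1/4); r = 1/2 + 1/4 = 3/4.

0.75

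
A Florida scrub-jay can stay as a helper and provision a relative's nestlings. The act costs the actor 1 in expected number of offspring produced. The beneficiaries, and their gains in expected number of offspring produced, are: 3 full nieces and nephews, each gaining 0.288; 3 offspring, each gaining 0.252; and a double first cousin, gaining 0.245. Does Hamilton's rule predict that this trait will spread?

No

Hamilton's rule: the trait is favored when the sum of r·B over every recipient exceeds the actor's cost C.
r to a full niece or nephew = 1/4 (full aunt/uncle↔niece/nephew: two paths of length 3 through the shared grandparent pair: r = 2·(1/2)^3 = 1/4).
r to an offspring = 0.5 (one parent–offspring link: r = (1/2)^1 = 1/2).
r to a double first cousin = 0.25 (double first cousins share both grandparent pairs — four paths of length 4: r = 4·(1/2)^4 = 1/4).
Summing one r·B term per recipient: 3·0.25·0.288 + 3·0.5·0.252 + 1·0.25·0.245 = 0.65525.
0.65525 < 1: the indirect benefit is less than the cost.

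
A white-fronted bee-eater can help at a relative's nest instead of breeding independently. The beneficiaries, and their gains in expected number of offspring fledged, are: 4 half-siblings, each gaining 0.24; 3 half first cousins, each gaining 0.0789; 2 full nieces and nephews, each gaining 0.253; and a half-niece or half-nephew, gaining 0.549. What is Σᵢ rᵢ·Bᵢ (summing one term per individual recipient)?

r to a half-sibling = 1/4 (half-sibs share one parent — one path of length 2: r = (1/2)^2 = 1/4).
r to a half first cousin = 0.0625 (half first cousins share one grandparent — one path of length 4: r = (1/2)^4 = 1/16).
r to a full niece or nephew = 1/4 (full aunt/uncle↔niece/nephew: two paths of length 3 through the shared grandparent pair: r = 2·(1/2)^3 = 1/4).
r to a half-niece or half-nephew = 1/8 (half-aunt/uncle↔niece/nephew: one path of length 3: r = (1/2)^3 = 1/8).
Summing one r·B term per recipient: 4·0.25·0.24 + 3·0.0625·0.0789 + 2·0.25·0.253 + 1·0.125·0.549 = 0.44991875.

0.44991875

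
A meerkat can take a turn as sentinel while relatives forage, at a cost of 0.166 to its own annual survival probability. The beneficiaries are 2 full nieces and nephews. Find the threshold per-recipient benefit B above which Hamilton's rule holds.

r to a full niece or nephew = 1/4 (full aunt/uncle↔niece/nephew: two paths of length 3 through the shared grandparent pair: r = 2·(1/2)^3 = 1/4).
Hamilton's rule with n recipients of equal r: n·r·B > C, so B > C/(n·r) = 0.166/(2·0.25) = 0.332.

0.332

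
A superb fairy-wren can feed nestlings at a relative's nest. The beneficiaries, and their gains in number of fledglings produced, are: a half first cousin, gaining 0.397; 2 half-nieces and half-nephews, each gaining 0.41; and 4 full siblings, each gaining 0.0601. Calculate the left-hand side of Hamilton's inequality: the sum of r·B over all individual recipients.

r to a half first cousin = 0.0625 (half first cousins share one grandparent — one path of length 4: r = (1/2)^4 = 1/16).
r to a half-niece or half-nephew = 0.125 (half-aunt/uncle↔niece/nephew: one path of length 3: r = (1/2)^3 = 1/8).
r to a full sibling = 1/2 (full sibs share both parents — two paths of length 2: r = 2·(1/2)^2 = 1/2).
Summing one r·B term per recipient: 1·0.0625·0.397 + 2·0.125·0.41 + 4·0.5·0.0601 = 0.2475125.

0.2475125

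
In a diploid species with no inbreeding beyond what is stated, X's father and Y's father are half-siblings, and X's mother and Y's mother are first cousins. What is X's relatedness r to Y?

0.09375

With two independent routes of shared ancestry, r is the sum of the two contributions.
X and Y are related in two ways: half first cousins through their fathers (r = 1/16) and second cousins through their mothers (r = 1/32).
r = 1/16 + 1/32 = 0.09375.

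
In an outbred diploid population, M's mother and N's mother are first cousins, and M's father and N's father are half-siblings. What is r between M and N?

0.09375

Wright's path rule: contributions from independent ancestry routes add.
M and N are related in two ways: second cousins through their mothers (r = 1/32) and half first cousins through their fathers (r = 1/16).
r = 1/32 + 1/16 = 0.09375.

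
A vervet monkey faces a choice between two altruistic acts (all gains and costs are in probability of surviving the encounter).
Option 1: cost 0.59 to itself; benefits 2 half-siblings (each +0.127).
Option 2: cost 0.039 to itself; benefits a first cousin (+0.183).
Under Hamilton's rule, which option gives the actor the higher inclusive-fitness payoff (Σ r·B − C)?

Option 2

Option 1: r to a half-sibling = 0.25.
Option 1: Σ r·B − C = (2·0.25·0.127) − 0.59 = -0.5265.
Option 2: r to a first cousin = 0.125.
Option 2: Σ r·B − C = (1·0.125·0.183) − 0.039 = -0.016125.
Option 2 has the higher net inclusive-fitness payoff.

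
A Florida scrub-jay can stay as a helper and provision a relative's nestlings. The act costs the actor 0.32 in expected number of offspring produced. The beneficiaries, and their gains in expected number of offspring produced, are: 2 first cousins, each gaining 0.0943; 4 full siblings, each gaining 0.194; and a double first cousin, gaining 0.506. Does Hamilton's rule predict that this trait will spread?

Hamilton's rule: the trait is favored when the sum of r·B over every recipient exceeds the actor's cost C.
r to a first cousin = 0.125 (first cousins share one grandparent pair — two paths of length 4: r = 2·(1/2)^4 = 1/8).
r to a full sibling = 1/2 (full sibs share both parents — two paths of length 2: r = 2·(1/2)^2 = 1/2).
r to a double first cousin = 1/4 (double first cousins share both grandparent pairs — four paths of length 4: r = 4·(1/2)^4 = 1/4).
Summing one r·B term per recipient: 2·0.125·0.0943 + 4·0.5·0.194 + 1·0.25·0.506 = 0.538075.
0.538075 > 0.32: the indirect benefit exceeds the cost.

Yes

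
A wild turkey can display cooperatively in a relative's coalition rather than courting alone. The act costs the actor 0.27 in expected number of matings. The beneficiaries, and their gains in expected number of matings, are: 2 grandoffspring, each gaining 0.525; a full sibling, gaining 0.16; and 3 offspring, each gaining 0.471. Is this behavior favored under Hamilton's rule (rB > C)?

Hamilton's rule: the trait is favored when the sum of r·B over every recipient exceeds the actor's cost C.
r to a grandoffspring = 0.25 (two parent–offspring links: r = (1/2)^2 = 1/4).
r to a full sibling = 0.5 (full sibs share both parents — two paths of length 2: r = 2·(1/2)^2 = 1/2).
r to an offspring = 1/2 (one parent–offspring link: r = (1/2)^1 = 1/2).
Summing one r·B term per recipient: 2·0.25·0.525 + 1·0.5·0.16 + 3·0.5·0.471 = 1.049.
1.049 > 0.27: the indirect benefit exceeds the cost.

Yes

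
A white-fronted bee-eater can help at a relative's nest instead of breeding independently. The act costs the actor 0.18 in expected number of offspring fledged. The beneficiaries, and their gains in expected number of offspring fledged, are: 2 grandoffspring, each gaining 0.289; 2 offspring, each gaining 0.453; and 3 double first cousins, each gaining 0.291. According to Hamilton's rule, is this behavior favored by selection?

Hamilton's rule: the trait is favored when the sum of r·B over every recipient exceeds the actor's cost C.
r to a grandoffspring = 1/4 (two parent–offspring links: r = (1/2)^2 = 1/4).
r to an offspring = 0.5 (one parent–offspring link: r = (1/2)^1 = 1/2).
r to a double first cousin = 1/4 (double first cousins share both grandparent pairs — four paths of length 4: r = 4·(1/2)^4 = 1/4).
Summing one r·B term per recipient: 2·0.25·0.289 + 2·0.5·0.453 + 3·0.25·0.291 = 0.81575.
0.81575 > 0.18: the indirect benefit exceeds the cost.

Yes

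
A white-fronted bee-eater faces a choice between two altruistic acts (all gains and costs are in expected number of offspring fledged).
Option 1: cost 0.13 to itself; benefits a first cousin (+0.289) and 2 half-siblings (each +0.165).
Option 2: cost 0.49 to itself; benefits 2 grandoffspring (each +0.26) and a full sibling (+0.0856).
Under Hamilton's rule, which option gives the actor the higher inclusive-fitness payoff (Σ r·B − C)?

Option 1

Option 1: r to a first cousin = 0.125.
Option 1: r to a half-sibling = 0.25.
Option 1: Σ r·B − C = (1·0.125·0.289 + 2·0.25·0.165) − 0.13 = -0.011375.
Option 2: r to a grandoffspring = 0.25.
Option 2: r to a full sibling = 0.5.
Option 2: Σ r·B − C = (2·0.25·0.26 + 1·0.5·0.0856) − 0.49 = -0.3172.
Option 1 has the higher net inclusive-fitness payoff.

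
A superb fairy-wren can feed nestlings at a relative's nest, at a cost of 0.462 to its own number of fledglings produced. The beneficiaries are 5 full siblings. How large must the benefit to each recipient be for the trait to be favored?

r to a full sibling = 0.5 (full sibs share both parents — two paths of length 2: r = 2·(1/2)^2 = 1/2).
Hamilton's rule with n recipients of equal r: n·r·B > C, so B > C/(n·r) = 0.462/(5·0.5) = 0.1848.

0.1848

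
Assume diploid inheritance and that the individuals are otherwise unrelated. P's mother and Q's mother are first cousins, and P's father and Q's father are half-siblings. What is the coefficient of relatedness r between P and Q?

0.09375

With two independent routes of shared ancestry, r is the sum of the two contributions.
P and Q are related in two ways: second cousins through their mothers (r = 1/32) and half first cousins through their fathers (r = 1/16).
r = 1/32 + 1/16 = 0.09375.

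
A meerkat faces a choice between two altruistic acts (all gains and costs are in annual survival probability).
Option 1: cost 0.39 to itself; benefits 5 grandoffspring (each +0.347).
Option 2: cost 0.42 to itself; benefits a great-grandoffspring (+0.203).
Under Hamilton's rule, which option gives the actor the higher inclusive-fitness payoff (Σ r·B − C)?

Option 1

Option 1: r to a grandoffspring = 0.25.
Option 1: Σ r·B − C = (5·0.25·0.347) − 0.39 = 0.04375.
Option 2: r to a great-grandoffspring = 0.125.
Option 2: Σ r·B − C = (1·0.125·0.203) − 0.42 = -0.394625.
Option 1 has the higher net inclusive-fitness payoff.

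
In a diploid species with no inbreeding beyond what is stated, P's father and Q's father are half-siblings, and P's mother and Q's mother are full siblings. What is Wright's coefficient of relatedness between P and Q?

With two independent routes of shared ancestry, r is the sum of the two contributions.
P and Q are related in two ways: half first cousins through their fathers (r = 1/16) and first cousins through their mothers (r = 1/8).
r = 1/16 + 1/8 = 0.1875.

0.1875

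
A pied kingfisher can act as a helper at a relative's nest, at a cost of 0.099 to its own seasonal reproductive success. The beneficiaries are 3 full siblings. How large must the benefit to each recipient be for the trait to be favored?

r to a full sibling = 0.5 (full sibs share both parents — two paths of length 2: r = 2·(1/2)^2 = 1/2).
Hamilton's rule with n recipients of equal r: n·r·B > C, so B > C/(n·r) = 0.099/(3·0.5) = 0.066.

0.066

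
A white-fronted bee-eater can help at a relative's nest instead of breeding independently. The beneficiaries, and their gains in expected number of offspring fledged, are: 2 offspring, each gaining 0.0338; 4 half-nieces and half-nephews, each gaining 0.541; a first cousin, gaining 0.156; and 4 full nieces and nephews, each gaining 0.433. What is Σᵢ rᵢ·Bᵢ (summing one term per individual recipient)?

r to an offspring = 1/2 (one parent–offspring link: r = (1/2)^1 = 1/2).
r to a half-niece or half-nephew = 0.125 (half-aunt/uncle↔niece/nephew: one path of length 3: r = (1/2)^3 = 1/8).
r to a first cousin = 1/8 (first cousins share one grandparent pair — two paths of length 4: r = 2·(1/2)^4 = 1/8).
r to a full niece or nephew = 0.25 (full aunt/uncle↔niece/nephew: two paths of length 3 through the shared grandparent pair: r = 2·(1/2)^3 = 1/4).
Summing one r·B term per recipient: 2·0.5·0.0338 + 4·0.125·0.541 + 1·0.125·0.156 + 4·0.25·0.433 = 0.7568.

0.7568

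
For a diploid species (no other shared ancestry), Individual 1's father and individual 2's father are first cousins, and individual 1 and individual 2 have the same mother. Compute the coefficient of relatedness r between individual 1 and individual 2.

With two independent routes of shared ancestry, r is the sum of the two contributions.
Individual 1 and individual 2 are related in two ways: second cousins through their fathers (r = 1/32) and half-sibs through their shared mother (r = 1/4).
r = 1/32 + 1/4 = 9/32 = 0.28125.

0.28125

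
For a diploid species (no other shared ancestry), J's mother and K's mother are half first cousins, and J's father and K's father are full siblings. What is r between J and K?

0.140625

Independent pedigree routes through distinct common ancestors add.
J and K are related in two ways: half second cousins through their mothers (r = 1/64) and first cousins through their fathers (r = 1/8).
r = 1/64 + 1/8 = 9/64 = 0.140625.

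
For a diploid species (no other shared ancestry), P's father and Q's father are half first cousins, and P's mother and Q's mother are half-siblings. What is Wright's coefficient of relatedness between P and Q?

0.078125

Relatedness sums over independent paths through distinct common ancestors.
P and Q are related in two ways: half second cousins through their fathers (r = 1/64) and half first cousins through their mothers (r = 1/16).
r = 1/64 + 1/16 = 0.078125.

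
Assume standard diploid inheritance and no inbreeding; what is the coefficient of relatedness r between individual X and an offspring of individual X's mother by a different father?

Each parent–offspring link contributes a factor of 1/2, and independent paths through distinct common ancestors add.
Half-sibs share one parent — one path of length 2: r = (1/2)^2 = 1/4.

0.25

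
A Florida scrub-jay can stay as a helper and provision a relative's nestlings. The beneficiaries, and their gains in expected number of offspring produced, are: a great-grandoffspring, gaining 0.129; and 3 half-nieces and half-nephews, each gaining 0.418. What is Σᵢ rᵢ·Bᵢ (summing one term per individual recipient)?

0.172875

r to a great-grandoffspring = 1/8 (three parent–offspring links: r = (1/2)^3 = 1/8).
r to a half-niece or half-nephew = 1/8 (half-aunt/uncle↔niece/nephew: one path of length 3: r = (1/2)^3 = 1/8).
Summing one r·B term per recipient: 1·0.125·0.129 + 3·0.125·0.418 = 0.172875.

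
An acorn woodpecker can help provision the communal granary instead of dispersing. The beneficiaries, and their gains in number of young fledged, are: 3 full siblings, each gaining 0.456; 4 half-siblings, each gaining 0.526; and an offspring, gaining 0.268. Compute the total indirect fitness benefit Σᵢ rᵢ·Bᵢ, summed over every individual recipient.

r to a full sibling = 1/2 (full sibs share both parents — two paths of length 2: r = 2·(1/2)^2 = 1/2).
r to a half-sibling = 1/4 (half-sibs share one parent — one path of length 2: r = (1/2)^2 = 1/4).
r to an offspring = 1/2 (one parent–offspring link: r = (1/2)^1 = 1/2).
Summing one r·B term per recipient: 3·0.5·0.456 + 4·0.25·0.526 + 1·0.5·0.268 = 1.344.

1.344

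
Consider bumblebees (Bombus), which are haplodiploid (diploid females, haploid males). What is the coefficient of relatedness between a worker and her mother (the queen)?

One meiotic link between diploid queen and diploid daughter: r = 1/2.

0.5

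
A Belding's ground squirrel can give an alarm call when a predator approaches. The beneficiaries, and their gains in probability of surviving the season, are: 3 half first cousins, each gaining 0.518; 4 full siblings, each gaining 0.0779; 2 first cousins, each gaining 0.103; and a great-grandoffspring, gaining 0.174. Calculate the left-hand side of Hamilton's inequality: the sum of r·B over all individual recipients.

0.300425

r to a half first cousin = 0.0625 (half first cousins share one grandparent — one path of length 4: r = (1/2)^4 = 1/16).
r to a full sibling = 1/2 (full sibs share both parents — two paths of length 2: r = 2·(1/2)^2 = 1/2).
r to a first cousin = 1/8 (first cousins share one grandparent pair — two paths of length 4: r = 2·(1/2)^4 = 1/8).
r to a great-grandoffspring = 1/8 (three parent–offspring links: r = (1/2)^3 = 1/8).
Summing one r·B term per recipient: 3·0.0625·0.518 + 4·0.5·0.0779 + 2·0.125·0.103 + 1·0.125·0.174 = 0.300425.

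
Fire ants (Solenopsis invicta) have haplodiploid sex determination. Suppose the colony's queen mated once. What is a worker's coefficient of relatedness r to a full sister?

0.75

Haplodiploid full sisters inherit their father's entire haploid genome identically (contributing 1/2) and on average half of their mother's contribution (1/2 · 1/2 = 1/4); r = 1/2 + 1/4 = 3/4.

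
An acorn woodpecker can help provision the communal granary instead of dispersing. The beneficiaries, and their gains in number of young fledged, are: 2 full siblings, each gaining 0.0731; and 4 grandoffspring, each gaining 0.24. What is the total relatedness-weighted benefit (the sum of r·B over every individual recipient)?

r to a full sibling = 0.5 (full sibs share both parents — two paths of length 2: r = 2·(1/2)^2 = 1/2).
r to a grandoffspring = 1/4 (two parent–offspring links: r = (1/2)^2 = 1/4).
Summing one r·B term per recipient: 2·0.5·0.0731 + 4·0.25·0.24 = 0.3131.

0.3131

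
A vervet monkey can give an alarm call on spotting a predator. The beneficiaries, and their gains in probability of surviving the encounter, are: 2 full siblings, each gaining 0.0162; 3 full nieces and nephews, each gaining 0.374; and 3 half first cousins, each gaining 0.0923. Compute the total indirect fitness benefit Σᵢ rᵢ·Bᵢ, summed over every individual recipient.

r to a full sibling = 0.5 (full sibs share both parents — two paths of length 2: r = 2·(1/2)^2 = 1/2).
r to a full niece or nephew = 0.25 (full aunt/uncle↔niece/nephew: two paths of length 3 through the shared grandparent pair: r = 2·(1/2)^3 = 1/4).
r to a half first cousin = 1/16 (half first cousins share one grandparent — one path of length 4: r = (1/2)^4 = 1/16).
Summing one r·B term per recipient: 2·0.5·0.0162 + 3·0.25·0.374 + 3·0.0625·0.0923 = 0.31400625.

0.31400625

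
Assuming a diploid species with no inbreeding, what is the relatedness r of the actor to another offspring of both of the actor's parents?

Each parent–offspring link contributes a factor of 1/2, and independent paths through distinct common ancestors add.
Full sibs share both parents — two paths of length 2: r = 2·(1/2)^2 = 1/2.

0.5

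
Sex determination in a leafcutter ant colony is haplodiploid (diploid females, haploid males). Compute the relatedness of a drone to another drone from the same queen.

0.5

Haploid brothers each carry a random half of the queen's diploid genome, so on average they share half: r = 1/2.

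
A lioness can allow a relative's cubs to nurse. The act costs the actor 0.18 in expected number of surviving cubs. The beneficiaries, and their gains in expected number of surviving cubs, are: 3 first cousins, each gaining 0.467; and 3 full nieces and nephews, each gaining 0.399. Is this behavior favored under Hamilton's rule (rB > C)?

Yes

Hamilton's rule: the trait is favored when the sum of r·B over every recipient exceeds the actor's cost C.
r to a first cousin = 0.125 (first cousins share one grandparent pair — two paths of length 4: r = 2·(1/2)^4 = 1/8).
r to a full niece or nephew = 1/4 (full aunt/uncle↔niece/nephew: two paths of length 3 through the shared grandparent pair: r = 2·(1/2)^3 = 1/4).
Summing one r·B term per recipient: 3·0.125·0.467 + 3·0.25·0.399 = 0.474375.
0.474375 > 0.18: the indirect benefit exceeds the cost.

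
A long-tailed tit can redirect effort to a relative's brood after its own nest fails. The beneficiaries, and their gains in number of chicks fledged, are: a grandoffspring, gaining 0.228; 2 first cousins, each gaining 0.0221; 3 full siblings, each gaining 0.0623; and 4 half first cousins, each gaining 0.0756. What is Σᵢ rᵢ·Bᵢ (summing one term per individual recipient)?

r to a grandoffspring = 1/4 (two parent–offspring links: r = (1/2)^2 = 1/4).
r to a first cousin = 1/8 (first cousins share one grandparent pair — two paths of length 4: r = 2·(1/2)^4 = 1/8).
r to a full sibling = 0.5 (full sibs share both parents — two paths of length 2: r = 2·(1/2)^2 = 1/2).
r to a half first cousin = 0.0625 (half first cousins share one grandparent — one path of length 4: r = (1/2)^4 = 1/16).
Summing one r·B term per recipient: 1·0.25·0.228 + 2·0.125·0.0221 + 3·0.5·0.0623 + 4·0.0625·0.0756 = 0.174875.

0.174875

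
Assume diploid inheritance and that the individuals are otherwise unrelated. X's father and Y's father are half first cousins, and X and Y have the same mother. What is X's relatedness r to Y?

Independent pedigree routes through distinct common ancestors add.
X and Y are related in two ways: half second cousins through their fathers (r = 1/64) and half-sibs through their shared mother (r = 1/4).
r = 1/64 + 1/4 = 0.265625.

0.265625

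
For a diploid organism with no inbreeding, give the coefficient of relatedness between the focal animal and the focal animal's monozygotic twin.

1

Each parent–offspring link contributes a factor of 1/2, and independent paths through distinct common ancestors add.
Monozygotic twins share every allele identical by descent: r = 1.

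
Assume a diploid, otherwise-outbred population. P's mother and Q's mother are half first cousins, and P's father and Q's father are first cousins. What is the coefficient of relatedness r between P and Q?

With two independent routes of shared ancestry, r is the sum of the two contributions.
P and Q are related in two ways: half second cousins through their mothers (r = 1/64) and second cousins through their fathers (r = 1/32).
r = 1/64 + 1/32 = 3/64 = 0.046875.

0.046875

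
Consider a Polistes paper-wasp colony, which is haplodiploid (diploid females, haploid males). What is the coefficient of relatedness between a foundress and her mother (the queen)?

One meiotic link between diploid queen and diploid daughter: r = 1/2.

0.5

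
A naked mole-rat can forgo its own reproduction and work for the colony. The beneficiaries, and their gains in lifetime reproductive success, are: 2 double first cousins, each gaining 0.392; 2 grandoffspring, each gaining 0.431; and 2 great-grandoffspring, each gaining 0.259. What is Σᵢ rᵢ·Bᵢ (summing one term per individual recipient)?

r to a double first cousin = 1/4 (double first cousins share both grandparent pairs — four paths of length 4: r = 4·(1/2)^4 = 1/4).
r to a grandoffspring = 1/4 (two parent–offspring links: r = (1/2)^2 = 1/4).
r to a great-grandoffspring = 0.125 (three parent–offspring links: r = (1/2)^3 = 1/8).
Summing one r·B term per recipient: 2·0.25·0.392 + 2·0.25·0.431 + 2·0.125·0.259 = 0.47625.

0.47625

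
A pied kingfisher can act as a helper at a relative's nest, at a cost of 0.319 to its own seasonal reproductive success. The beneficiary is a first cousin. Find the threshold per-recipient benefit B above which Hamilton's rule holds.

2.552

r to a first cousin = 1/8 (first cousins share one grandparent pair — two paths of length 4: r = 2·(1/2)^4 = 1/8).
Hamilton's rule with n recipients of equal r: n·r·B > C, so B > C/(n·r) = 0.319/(1·0.125) = 2.552.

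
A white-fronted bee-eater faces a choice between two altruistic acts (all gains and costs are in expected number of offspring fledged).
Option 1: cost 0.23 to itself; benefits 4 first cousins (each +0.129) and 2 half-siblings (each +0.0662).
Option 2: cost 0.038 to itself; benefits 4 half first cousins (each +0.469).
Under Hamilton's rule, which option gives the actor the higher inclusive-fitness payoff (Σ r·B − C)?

Option 2

Option 1: r to a first cousin = 0.125.
Option 1: r to a half-sibling = 0.25.
Option 1: Σ r·B − C = (4·0.125·0.129 + 2·0.25·0.0662) − 0.23 = -0.1324.
Option 2: r to a half first cousin = 0.0625.
Option 2: Σ r·B − C = (4·0.0625·0.469) − 0.038 = 0.07925.
Option 2 has the higher net inclusive-fitness payoff.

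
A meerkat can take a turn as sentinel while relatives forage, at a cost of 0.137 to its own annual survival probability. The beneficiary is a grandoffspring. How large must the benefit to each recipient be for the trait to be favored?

0.548

r to a grandoffspring = 0.25 (two parent–offspring links: r = (1/2)^2 = 1/4).
Hamilton's rule with n recipients of equal r: n·r·B > C, so B > C/(n·r) = 0.137/(1·0.25) = 0.548.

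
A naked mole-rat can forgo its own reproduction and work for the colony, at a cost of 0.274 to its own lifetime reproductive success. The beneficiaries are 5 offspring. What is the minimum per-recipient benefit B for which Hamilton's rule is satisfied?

r to an offspring = 1/2 (one parent–offspring link: r = (1/2)^1 = 1/2).
Hamilton's rule with n recipients of equal r: n·r·B > C, so B > C/(n·r) = 0.274/(5·0.5) = 0.1096.

0.1096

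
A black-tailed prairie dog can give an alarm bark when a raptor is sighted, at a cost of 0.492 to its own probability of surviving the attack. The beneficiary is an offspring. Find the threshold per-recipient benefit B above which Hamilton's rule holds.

0.984

r to an offspring = 1/2 (one parent–offspring link: r = (1/2)^1 = 1/2).
Hamilton's rule with n recipients of equal r: n·r·B > C, so B > C/(n·r) = 0.492/(1·0.5) = 0.984.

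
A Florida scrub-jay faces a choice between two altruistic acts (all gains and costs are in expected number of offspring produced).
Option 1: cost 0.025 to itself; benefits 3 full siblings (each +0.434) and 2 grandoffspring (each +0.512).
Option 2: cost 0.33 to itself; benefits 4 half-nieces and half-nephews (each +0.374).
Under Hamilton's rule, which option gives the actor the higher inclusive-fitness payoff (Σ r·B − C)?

Option 1

Option 1: r to a full sibling = 0.5.
Option 1: r to a grandoffspring = 0.25.
Option 1: Σ r·B − C = (3·0.5·0.434 + 2·0.25·0.512) − 0.025 = 0.882.
Option 2: r to a half-niece or half-nephew = 0.125.
Option 2: Σ r·B − C = (4·0.125·0.374) − 0.33 = -0.143.
Option 1 has the higher net inclusive-fitness payoff.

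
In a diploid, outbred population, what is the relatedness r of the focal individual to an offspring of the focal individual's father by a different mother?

Each parent–offspring link contributes a factor of 1/2, and independent paths through distinct common ancestors add.
Half-sibs share one parent — one path of length 2: r = (1/2)^2 = 1/4.

0.25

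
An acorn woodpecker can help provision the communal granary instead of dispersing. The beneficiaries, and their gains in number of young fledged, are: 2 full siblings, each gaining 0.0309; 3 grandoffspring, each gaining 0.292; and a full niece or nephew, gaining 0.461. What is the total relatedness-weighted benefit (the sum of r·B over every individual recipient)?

r to a full sibling = 1/2 (full sibs share both parents — two paths of length 2: r = 2·(1/2)^2 = 1/2).
r to a grandoffspring = 1/4 (two parent–offspring links: r = (1/2)^2 = 1/4).
r to a full niece or nephew = 0.25 (full aunt/uncle↔niece/nephew: two paths of length 3 through the shared grandparent pair: r = 2·(1/2)^3 = 1/4).
Summing one r·B term per recipient: 2·0.5·0.0309 + 3·0.25·0.292 + 1·0.25·0.461 = 0.36515.

0.36515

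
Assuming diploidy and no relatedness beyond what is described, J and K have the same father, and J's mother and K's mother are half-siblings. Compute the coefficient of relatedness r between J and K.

0.3125

Relatedness sums over independent paths through distinct common ancestors.
J and K are related in two ways: half-sibs through their shared father (r = 1/4) and half first cousins through their mothers (r = 1/16).
r = 1/4 + 1/16 = 0.3125.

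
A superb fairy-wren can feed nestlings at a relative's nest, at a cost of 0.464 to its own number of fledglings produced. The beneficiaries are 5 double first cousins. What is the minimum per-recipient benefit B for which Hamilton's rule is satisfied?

r to a double first cousin = 1/4 (double first cousins share both grandparent pairs — four paths of length 4: r = 4·(1/2)^4 = 1/4).
Hamilton's rule with n recipients of equal r: n·r·B > C, so B > C/(n·r) = 0.464/(5·0.25) = 0.3712.

0.3712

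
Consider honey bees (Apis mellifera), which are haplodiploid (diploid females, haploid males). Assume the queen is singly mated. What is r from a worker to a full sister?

0.75

Haplodiploid full sisters inherit their father's entire haploid genome identically (contributing 1/2) and on average half of their mother's contribution (1/2 · 1/2 = 1/4); r = 1/2 + 1/4 = 3/4.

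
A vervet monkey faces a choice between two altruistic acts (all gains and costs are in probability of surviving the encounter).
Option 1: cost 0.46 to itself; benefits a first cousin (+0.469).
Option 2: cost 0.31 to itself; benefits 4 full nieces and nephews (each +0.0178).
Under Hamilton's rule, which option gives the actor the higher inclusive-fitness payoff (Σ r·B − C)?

Option 1: r to a first cousin = 0.125.
Option 1: Σ r·B − C = (1·0.125·0.469) − 0.46 = -0.401375.
Option 2: r to a full niece or nephew = 0.25.
Option 2: Σ r·B − C = (4·0.25·0.0178) − 0.31 = -0.2922.
Option 2 has the higher net inclusive-fitness payoff.

Option 2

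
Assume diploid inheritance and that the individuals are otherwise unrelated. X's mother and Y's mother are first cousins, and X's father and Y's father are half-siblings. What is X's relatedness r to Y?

With two independent routes of shared ancestry, r is the sum of the two contributions.
X and Y are related in two ways: second cousins through their mothers (r = 1/32) and half first cousins through their fathers (r = 1/16).
r = 1/32 + 1/16 = 3/32 = 0.09375.

0.09375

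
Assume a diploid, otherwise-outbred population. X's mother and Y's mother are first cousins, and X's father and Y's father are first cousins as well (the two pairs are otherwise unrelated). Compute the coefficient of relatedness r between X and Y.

0.0625

Wright's path rule: contributions from independent ancestry routes add.
X and Y are related in two ways: second cousins through their mothers (r = 1/32) and second cousins through their fathers (r = 1/32).
r = 1/32 + 1/32 = 0.0625.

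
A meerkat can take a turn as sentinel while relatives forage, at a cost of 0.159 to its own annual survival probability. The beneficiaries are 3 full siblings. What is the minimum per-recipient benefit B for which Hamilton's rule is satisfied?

0.106

r to a full sibling = 1/2 (full sibs share both parents — two paths of length 2: r = 2·(1/2)^2 = 1/2).
Hamilton's rule with n recipients of equal r: n·r·B > C, so B > C/(n·r) = 0.159/(3·0.5) = 0.106.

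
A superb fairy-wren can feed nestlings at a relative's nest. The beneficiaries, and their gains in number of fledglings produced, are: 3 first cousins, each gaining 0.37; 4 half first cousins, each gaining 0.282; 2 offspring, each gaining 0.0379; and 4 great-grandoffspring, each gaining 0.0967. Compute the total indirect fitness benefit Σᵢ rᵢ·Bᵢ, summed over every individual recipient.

r to a first cousin = 0.125 (first cousins share one grandparent pair — two paths of length 4: r = 2·(1/2)^4 = 1/8).
r to a half first cousin = 1/16 (half first cousins share one grandparent — one path of length 4: r = (1/2)^4 = 1/16).
r to an offspring = 1/2 (one parent–offspring link: r = (1/2)^1 = 1/2).
r to a great-grandoffspring = 1/8 (three parent–offspring links: r = (1/2)^3 = 1/8).
Summing one r·B term per recipient: 3·0.125·0.37 + 4·0.0625·0.282 + 2·0.5·0.0379 + 4·0.125·0.0967 = 0.2955.

0.2955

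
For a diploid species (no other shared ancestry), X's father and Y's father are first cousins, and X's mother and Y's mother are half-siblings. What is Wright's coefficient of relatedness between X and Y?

Relatedness sums over independent paths through distinct common ancestors.
X and Y are related in two ways: second cousins through their fathers (r = 1/32) and half first cousins through their mothers (r = 1/16).
r = 1/32 + 1/16 = 0.09375.

0.09375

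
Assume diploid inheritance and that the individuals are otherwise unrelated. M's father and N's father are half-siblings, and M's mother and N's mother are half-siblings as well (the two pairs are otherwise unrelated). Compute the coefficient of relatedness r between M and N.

0.125

Wright's path rule: contributions from independent ancestry routes add.
M and N are related in two ways: half first cousins through their fathers (r = 1/16) and half first cousins through their mothers (r = 1/16).
r = 1/16 + 1/16 = 0.125.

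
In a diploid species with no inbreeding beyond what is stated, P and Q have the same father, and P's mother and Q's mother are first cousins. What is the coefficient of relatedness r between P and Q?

0.28125

With two independent routes of shared ancestry, r is the sum of the two contributions.
P and Q are related in two ways: half-sibs through their shared father (r = 1/4) and second cousins through their mothers (r = 1/32).
r = 1/4 + 1/32 = 9/32 = 0.28125.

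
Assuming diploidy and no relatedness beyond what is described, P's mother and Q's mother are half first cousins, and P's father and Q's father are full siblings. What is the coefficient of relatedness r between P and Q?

0.140625

Wright's path rule: contributions from independent ancestry routes add.
P and Q are related in two ways: half second cousins through their mothers (r = 1/64) and first cousins through their fathers (r = 1/8).
r = 1/64 + 1/8 = 0.140625.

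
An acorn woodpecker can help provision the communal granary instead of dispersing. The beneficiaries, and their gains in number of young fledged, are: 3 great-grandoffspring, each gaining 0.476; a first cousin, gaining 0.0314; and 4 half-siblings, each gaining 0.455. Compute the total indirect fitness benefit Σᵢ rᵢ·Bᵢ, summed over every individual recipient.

r to a great-grandoffspring = 0.125 (three parent–offspring links: r = (1/2)^3 = 1/8).
r to a first cousin = 0.125 (first cousins share one grandparent pair — two paths of length 4: r = 2·(1/2)^4 = 1/8).
r to a half-sibling = 1/4 (half-sibs share one parent — one path of length 2: r = (1/2)^2 = 1/4).
Summing one r·B term per recipient: 3·0.125·0.476 + 1·0.125·0.0314 + 4·0.25·0.455 = 0.637425.

0.637425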